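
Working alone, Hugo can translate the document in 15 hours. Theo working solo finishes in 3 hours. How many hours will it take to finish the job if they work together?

Combined rate: 1/15 + 1/3 = (1 + 5)/15 = 6/15 = 2/5 per hour.
Time = 1 ÷ (2/5) = 5/2 hours.

5/2 hours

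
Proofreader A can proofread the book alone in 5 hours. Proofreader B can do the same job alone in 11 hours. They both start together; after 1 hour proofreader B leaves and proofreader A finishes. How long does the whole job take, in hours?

50/11 hours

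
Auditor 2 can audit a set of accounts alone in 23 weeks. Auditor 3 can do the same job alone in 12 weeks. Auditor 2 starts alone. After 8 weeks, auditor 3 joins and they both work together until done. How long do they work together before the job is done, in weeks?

36/7 weeks

In the first 8 weeks auditor 2 alone does 8/23 of the job, leaving 15/23.
Once everyone is working, combined rate: 1/23 + 1/12 = (12 + 23)/276 = 35/276 per week.
Remaining 15/23 at 35/276 per week takes 36/7 weeks.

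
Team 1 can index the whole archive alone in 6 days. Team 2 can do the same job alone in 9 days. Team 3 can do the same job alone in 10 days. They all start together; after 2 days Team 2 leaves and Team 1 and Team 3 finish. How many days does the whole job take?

35/12 days

In the first 2 days the combined rate is 17/45, so 34/45 of the job is done, leaving 11/45.
After Team 2 leaves the rate is 4/15 per day; the remaining 11/45 takes 11/12 days.
Total = 2 + 11/12 = 35/12 days.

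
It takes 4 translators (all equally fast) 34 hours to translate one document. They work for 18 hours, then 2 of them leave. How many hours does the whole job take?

50 hours

One translator does 1/136 of the job per hour.
After 18 hours with 4 translators, 9/17 is done (8/17 left).
With 2 translators the rate is 2/136 = 1/68, so the rest takes 8/17 ÷ 1/68 = 32 hours.
Total = 18 + 32 = 50 hours.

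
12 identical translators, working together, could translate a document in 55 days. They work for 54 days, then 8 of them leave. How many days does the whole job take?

57 days

One translator does 1/660 of the job per day.
After 54 days with 12 translators, 54/55 is done (1/55 left).
With 4 translators the rate is 4/660 = 1/165, so the rest takes 1/55 ÷ 1/165 = 3 days.
Total = 54 + 3 = 57 days.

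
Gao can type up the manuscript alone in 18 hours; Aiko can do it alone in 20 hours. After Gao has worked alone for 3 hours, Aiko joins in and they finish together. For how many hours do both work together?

In 3 hours Gao does 3/18 = 1/6 of the job, leaving 5/6.
Gao and Aiko together work at 19/180 per hour, so finishing takes 5/6 ÷ 19/180 = 150/19 hours.

150/19 hours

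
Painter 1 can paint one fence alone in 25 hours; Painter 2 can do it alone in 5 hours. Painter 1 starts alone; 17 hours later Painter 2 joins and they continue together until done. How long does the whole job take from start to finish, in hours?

55/3 hours

In 17 hours Painter 1 does 17/25 of the job, leaving 8/25.
Painter 1 and Painter 2 together work at 6/25 per hour, so finishing takes 8/25 ÷ 6/25 = 4/3 hours.
Total time = 17 + 4/3 = 55/3 hours.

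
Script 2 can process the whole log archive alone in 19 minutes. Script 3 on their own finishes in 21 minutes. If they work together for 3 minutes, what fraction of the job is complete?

40/133

Combined rate: 1/19 + 1/21 = (21 + 19)/399 = 40/399 per minute.
In 3 minutes they complete 3·40/399 = 40/133 of the job.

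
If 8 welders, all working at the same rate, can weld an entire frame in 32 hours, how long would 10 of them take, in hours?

Total work is 8·32 = 256 welder-hours.
With 10 welders: 256/10 = 128/5 hours.

128/5 hours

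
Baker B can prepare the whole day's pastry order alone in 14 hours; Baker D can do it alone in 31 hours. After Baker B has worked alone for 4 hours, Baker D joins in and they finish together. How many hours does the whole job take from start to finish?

In 4 hours Baker B does 4/14 = 2/7 of the job, leaving 5/7.
Baker B and Baker D together work at 45/434 per hour, so finishing takes 5/7 ÷ 45/434 = 62/9 hours.
Total time = 4 + 62/9 = 98/9 hours.

98/9 hours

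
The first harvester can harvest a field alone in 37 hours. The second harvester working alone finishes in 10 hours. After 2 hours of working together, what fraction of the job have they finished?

Combined rate: 1/37 + 1/10 = (10 + 37)/370 = 47/370 per hour.
In 2 hours they complete 2·47/370 = 47/185 of the job.

47/185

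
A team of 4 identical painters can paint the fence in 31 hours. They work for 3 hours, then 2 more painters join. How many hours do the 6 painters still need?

One painter does 1/124 of the job per hour.
After 3 hours with 4 painters, 3/31 is done (28/31 left).
With 6 painters the rate is 6/124 = 3/62, so the rest takes 28/31 ÷ 3/62 = 56/3 hours.

56/3 hours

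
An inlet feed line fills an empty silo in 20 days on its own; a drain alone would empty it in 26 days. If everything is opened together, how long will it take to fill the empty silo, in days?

260/3 days

Net rate = 1/20 − 1/26 = (13 − 10)/260 = 3/260 per day.
Filling time = 1 ÷ (3/260) = 260/3 days.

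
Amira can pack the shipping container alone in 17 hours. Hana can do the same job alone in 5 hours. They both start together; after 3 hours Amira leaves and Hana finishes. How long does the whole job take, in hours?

In the first 3 hours the combined rate is 22/85, so 66/85 of the job is done, leaving 19/85.
After Amira leaves the rate is 1/5 per hour; the remaining 19/85 takes 19/17 hours.
Total = 3 + 19/17 = 70/17 hours.

70/17 hours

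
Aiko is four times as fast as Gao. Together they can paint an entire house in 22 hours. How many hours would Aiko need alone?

Let Gao's rate be r; then Aiko's rate is 4r, so together (4 + 1)r = 5r = 1/22.
Thus r = 1/110 per hour.
Gao alone: 110 hours; Aiko alone: 55/2 hours.

55/2 hours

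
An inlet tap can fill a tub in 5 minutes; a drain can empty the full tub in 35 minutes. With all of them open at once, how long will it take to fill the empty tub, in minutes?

35/6 minutes

Net rate = 1/5 − 1/35 = (7 − 1)/35 = 6/35 per minute.
Filling time = 1 ÷ (6/35) = 35/6 minutes.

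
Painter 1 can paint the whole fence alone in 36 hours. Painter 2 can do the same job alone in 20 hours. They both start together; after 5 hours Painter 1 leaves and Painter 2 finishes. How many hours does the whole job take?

In the first 5 hours the combined rate is 7/90, so 7/18 of the job is done, leaving 11/18.
After Painter 1 leaves the rate is 1/20 per hour; the remaining 11/18 takes 110/9 hours.
Total = 5 + 110/9 = 155/9 hours.

155/9 hours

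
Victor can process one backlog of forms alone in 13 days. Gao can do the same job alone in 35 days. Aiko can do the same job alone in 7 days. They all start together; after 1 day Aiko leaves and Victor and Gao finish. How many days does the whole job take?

65/8 days

In the first 1 day the combined rate is 113/455, so 113/455 of the job is done, leaving 342/455.
After Aiko leaves the rate is 48/455 per day; the remaining 342/455 takes 57/8 days.
Total = 1 + 57/8 = 65/8 days.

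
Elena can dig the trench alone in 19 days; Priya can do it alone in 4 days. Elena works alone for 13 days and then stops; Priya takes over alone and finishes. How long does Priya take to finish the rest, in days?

In 13 days Elena does 13/19 of the job, leaving 6/19.
Priya works at 1/4 per day, so finishing takes 6/19 ÷ 1/4 = 24/19 days.

24/19 days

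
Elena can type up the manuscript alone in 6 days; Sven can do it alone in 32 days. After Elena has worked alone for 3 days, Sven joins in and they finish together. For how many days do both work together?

In 3 days Elena does 3/6 = 1/2 of the job, leaving 1/2.
Elena and Sven together work at 19/96 per day, so finishing takes 1/2 ÷ 19/96 = 48/19 days.

48/19 days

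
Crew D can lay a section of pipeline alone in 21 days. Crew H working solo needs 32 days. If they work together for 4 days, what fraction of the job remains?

115/168

Combined rate: 1/21 + 1/32 = (32 + 21)/672 = 53/672 per day.
In 4 days they complete 4·53/672 = 53/168 of the job.
So 115/168 remains.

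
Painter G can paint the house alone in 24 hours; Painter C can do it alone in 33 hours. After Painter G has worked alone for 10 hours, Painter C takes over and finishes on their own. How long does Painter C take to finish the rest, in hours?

77/4 hours

In 10 hours Painter G does 10/24 = 5/12 of the job, leaving 7/12.
Painter C works at 1/33 per hour, so finishing takes 7/12 ÷ 1/33 = 77/4 hours.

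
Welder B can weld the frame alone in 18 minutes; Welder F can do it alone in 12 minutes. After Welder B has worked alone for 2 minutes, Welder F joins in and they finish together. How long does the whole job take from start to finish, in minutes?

42/5 minutes

In 2 minutes Welder B does 2/18 = 1/9 of the job, leaving 8/9.
Welder B and Welder F together work at 5/36 per minute, so finishing takes 8/9 ÷ 5/36 = 32/5 minutes.
Total time = 2 + 32/5 = 42/5 minutes.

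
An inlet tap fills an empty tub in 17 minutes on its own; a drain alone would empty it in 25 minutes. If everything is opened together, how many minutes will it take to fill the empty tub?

425/8 minutes

Net rate = 1/17 − 1/25 = (25 − 17)/425 = 8/425 per minute.
Filling time = 1 ÷ (8/425) = 425/8 minutes.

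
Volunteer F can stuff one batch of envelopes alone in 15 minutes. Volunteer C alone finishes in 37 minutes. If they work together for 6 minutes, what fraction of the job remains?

Combined rate: 1/15 + 1/37 = (37 + 15)/555 = 52/555 per minute.
In 6 minutes they complete 6·52/555 = 104/185 of the job.
So 81/185 remains.

81/185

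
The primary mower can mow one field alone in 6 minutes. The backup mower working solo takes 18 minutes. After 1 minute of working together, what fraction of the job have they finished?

Combined rate: 1/6 + 1/18 = (3 + 1)/18 = 4/18 = 2/9 per minute.
In 1 minute they complete 1·2/9 = 2/9 of the job.

2/9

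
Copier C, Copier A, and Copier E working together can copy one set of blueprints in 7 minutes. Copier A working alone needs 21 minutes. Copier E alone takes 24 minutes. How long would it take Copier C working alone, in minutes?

Combined rate is 1/7 per minute.
Known contribution: 1/21 + 1/24 = (8 + 7)/168 = 15/168 = 5/56 per minute.
So Copier C's rate is 1/7 − 5/56 = 3/56, meaning 56/3 minutes alone.

56/3 minutes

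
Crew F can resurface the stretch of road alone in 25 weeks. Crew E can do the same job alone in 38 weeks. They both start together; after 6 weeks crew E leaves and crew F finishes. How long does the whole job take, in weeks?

In the first 6 weeks the combined rate is 63/950, so 189/475 of the job is done, leaving 286/475.
After crew E leaves the rate is 1/25 per week; the remaining 286/475 takes 286/19 weeks.
Total = 6 + 286/19 = 400/19 weeks.

400/19 weeks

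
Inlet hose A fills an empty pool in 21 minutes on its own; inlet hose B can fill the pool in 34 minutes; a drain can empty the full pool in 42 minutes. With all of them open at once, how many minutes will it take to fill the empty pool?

Net rate = 1/21 + 1/34 − 1/42 = (34 + 21 − 17)/714 = 38/714 = 19/357 per minute.
Filling time = 1 ÷ (19/357) = 357/19 minutes.

357/19 minutes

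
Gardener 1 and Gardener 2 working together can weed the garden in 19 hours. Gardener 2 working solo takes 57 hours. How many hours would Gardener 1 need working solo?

57/2 hours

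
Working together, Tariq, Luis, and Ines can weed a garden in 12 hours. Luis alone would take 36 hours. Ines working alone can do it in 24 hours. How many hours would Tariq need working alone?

Combined rate is 1/12 per hour.
Known contribution: 1/36 + 1/24 = (2 + 3)/72 = 5/72 per hour.
So Tariq's rate is 1/12 − 5/72 = 1/72, meaning 72 hours alone.

72 hours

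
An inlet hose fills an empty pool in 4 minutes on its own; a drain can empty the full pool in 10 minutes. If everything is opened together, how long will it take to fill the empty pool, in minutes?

20/3 minutes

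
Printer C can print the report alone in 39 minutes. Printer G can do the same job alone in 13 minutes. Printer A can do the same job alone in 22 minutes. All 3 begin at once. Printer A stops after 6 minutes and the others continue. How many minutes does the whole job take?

78/11 minutes

In the first 6 minutes the combined rate is 127/858, so 127/143 of the job is done, leaving 16/143.
After Printer A leaves the rate is 4/39 per minute; the remaining 16/143 takes 12/11 minutes.
Total = 6 + 12/11 = 78/11 minutes.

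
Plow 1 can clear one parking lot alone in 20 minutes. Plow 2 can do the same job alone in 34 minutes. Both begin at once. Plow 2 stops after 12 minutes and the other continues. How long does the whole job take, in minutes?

220/17 minutes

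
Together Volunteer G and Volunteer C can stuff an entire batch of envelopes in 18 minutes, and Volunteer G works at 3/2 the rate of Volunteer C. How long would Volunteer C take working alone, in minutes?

45 minutes

Let Volunteer C's rate be r; then Volunteer G's rate is (3/2)r, so together (3/2 + 1)r = (5/2)r = 1/18.
Thus r = 1/45 per minute.
Volunteer C alone: 45 minutes; Volunteer G alone: 30 minutes.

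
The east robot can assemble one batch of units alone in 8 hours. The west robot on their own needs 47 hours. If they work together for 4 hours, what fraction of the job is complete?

Combined rate: 1/8 + 1/47 = (47 + 8)/376 = 55/376 per hour.
In 4 hours they complete 4·55/376 = 55/94 of the job.

55/94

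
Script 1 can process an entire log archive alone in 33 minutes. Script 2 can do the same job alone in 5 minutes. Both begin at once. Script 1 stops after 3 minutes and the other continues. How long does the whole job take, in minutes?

50/11 minutes

In the first 3 minutes the combined rate is 38/165, so 38/55 of the job is done, leaving 17/55.
After script 1 leaves the rate is 1/5 per minute; the remaining 17/55 takes 17/11 minutes.
Total = 3 + 17/11 = 50/11 minutes.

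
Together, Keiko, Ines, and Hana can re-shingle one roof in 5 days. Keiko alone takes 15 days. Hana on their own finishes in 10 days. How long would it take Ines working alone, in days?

30 days

Combined rate is 1/5 per day.
Known contribution: 1/15 + 1/10 = (2 + 3)/30 = 5/30 = 1/6 per day.
So Ines's rate is 1/5 − 1/6 = 1/30, meaning 30 days alone.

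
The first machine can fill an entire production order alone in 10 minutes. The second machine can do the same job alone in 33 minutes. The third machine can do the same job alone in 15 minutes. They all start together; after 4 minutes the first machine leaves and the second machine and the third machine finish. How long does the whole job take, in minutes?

In the first 4 minutes the combined rate is 13/66, so 26/33 of the job is done, leaving 7/33.
After the first machine leaves the rate is 16/165 per minute; the remaining 7/33 takes 35/16 minutes.
Total = 4 + 35/16 = 99/16 minutes.

99/16 minutes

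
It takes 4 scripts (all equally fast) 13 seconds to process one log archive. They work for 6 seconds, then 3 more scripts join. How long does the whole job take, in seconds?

10 seconds

One script does 1/52 of the job per second.
After 6 seconds with 4 scripts, 6/13 is done (7/13 left).
With 7 scripts the rate is 7/52, so the rest takes 7/13 ÷ 7/52 = 4 seconds.
Total = 6 + 4 = 10 seconds.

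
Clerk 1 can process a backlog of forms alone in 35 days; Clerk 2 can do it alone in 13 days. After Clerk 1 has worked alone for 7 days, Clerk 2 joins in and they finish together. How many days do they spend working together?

In 7 days Clerk 1 does 7/35 = 1/5 of the job, leaving 4/5.
Clerk 1 and Clerk 2 together work at 48/455 per day, so finishing takes 4/5 ÷ 48/455 = 91/12 days.

91/12 days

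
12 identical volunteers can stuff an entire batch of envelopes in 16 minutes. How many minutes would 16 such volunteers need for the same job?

Total work is 12·16 = 192 volunteer-minutes.
With 16 volunteers: 192/16 = 12 minutes.

12 minutes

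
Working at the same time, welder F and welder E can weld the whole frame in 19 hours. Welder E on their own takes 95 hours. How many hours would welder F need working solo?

95/4 hours

Combined rate is 1/19 per hour.
Known contribution: 1/95 per hour.
So welder F's rate is 1/19 − 1/95 = 4/95, meaning 95/4 hours alone.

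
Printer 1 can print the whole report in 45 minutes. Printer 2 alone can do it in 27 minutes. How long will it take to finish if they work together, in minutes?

Combined rate: 1/45 + 1/27 = (3 + 5)/135 = 8/135 per minute.
Time = 1 ÷ (8/135) = 135/8 minutes.

135/8 minutes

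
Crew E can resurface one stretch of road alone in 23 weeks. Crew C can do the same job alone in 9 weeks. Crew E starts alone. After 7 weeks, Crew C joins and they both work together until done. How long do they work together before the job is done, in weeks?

In the first 7 weeks Crew E alone does 7/23 of the job, leaving 16/23.
Once everyone is working, combined rate: 1/23 + 1/9 = (9 + 23)/207 = 32/207 per week.
Remaining 16/23 at 32/207 per week takes 9/2 weeks.

9/2 weeks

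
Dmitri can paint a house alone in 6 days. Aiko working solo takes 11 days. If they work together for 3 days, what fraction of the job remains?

Combined rate: 1/6 + 1/11 = (11 + 6)/66 = 17/66 per day.
In 3 days they complete 3·17/66 = 17/22 of the job.
So 5/22 remains.

5/22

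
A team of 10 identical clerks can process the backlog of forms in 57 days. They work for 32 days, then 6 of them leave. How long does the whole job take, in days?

189/2 days

One clerk does 1/570 of the job per day.
After 32 days with 10 clerks, 32/57 is done (25/57 left).
With 4 clerks the rate is 4/570 = 2/285, so the rest takes 25/57 ÷ 2/285 = 125/2 days.
Total = 32 + 125/2 = 189/2 days.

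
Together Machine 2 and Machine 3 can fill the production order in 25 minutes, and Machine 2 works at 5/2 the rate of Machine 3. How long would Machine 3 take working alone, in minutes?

Let Machine 3's rate be r; then Machine 2's rate is (5/2)r, so together (5/2 + 1)r = (7/2)r = 1/25.
Thus r = 2/175 per minute.
Machine 3 alone: 175/2 minutes; Machine 2 alone: 35 minutes.

175/2 minutes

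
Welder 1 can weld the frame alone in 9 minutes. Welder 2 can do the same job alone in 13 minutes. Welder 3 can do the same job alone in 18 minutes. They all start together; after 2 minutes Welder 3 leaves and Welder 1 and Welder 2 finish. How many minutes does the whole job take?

52/11 minutes

In the first 2 minutes the combined rate is 19/78, so 19/39 of the job is done, leaving 20/39.
After Welder 3 leaves the rate is 22/117 per minute; the remaining 20/39 takes 30/11 minutes.
Total = 2 + 30/11 = 52/11 minutes.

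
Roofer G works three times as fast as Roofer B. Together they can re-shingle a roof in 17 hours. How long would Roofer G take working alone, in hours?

Let Roofer B's rate be r; then Roofer G's rate is 3r, so together (3 + 1)r = 4r = 1/17.
Thus r = 1/68 per hour.
Roofer B alone: 68 hours; Roofer G alone: 68/3 hours.

68/3 hours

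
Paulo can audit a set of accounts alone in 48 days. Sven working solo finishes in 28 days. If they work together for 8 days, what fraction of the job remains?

Combined rate: 1/48 + 1/28 = (7 + 12)/336 = 19/336 per day.
In 8 days they complete 8·19/336 = 19/42 of the job.
So 23/42 remains.

23/42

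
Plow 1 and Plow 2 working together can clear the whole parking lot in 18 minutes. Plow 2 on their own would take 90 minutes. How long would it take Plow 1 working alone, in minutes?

45/2 minutes

Combined rate is 1/18 per minute.
Known contribution: 1/90 per minute.
So Plow 1's rate is 1/18 − 1/90 = 2/45, meaning 45/2 minutes alone.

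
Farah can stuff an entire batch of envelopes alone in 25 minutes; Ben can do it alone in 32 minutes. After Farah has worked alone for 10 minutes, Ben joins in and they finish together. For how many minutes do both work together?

160/19 minutes

In 10 minutes Farah does 10/25 = 2/5 of the job, leaving 3/5.
Farah and Ben together work at 57/800 per minute, so finishing takes 3/5 ÷ 57/800 = 160/19 minutes.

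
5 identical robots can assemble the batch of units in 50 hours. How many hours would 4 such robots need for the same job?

125/2 hours

Total work is 5·50 = 250 robot-hours.
With 4 robots: 250/4 = 125/2 hours.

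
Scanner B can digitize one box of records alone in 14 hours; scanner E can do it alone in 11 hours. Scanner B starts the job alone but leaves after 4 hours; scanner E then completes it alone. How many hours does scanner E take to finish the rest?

55/7 hours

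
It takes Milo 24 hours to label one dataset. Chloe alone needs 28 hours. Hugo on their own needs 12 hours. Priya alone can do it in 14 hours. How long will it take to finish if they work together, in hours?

56/13 hours

Combined rate: 1/24 + 1/28 + 1/12 + 1/14 = (7 + 6 + 14 + 12)/168 = 39/168 = 13/56 per hour.
Time = 1 ÷ (13/56) = 56/13 hours.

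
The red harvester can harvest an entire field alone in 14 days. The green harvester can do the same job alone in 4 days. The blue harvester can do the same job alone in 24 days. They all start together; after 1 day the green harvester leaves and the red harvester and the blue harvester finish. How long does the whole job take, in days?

In the first 1 day the combined rate is 61/168, so 61/168 of the job is done, leaving 107/168.
After the green harvester leaves the rate is 19/168 per day; the remaining 107/168 takes 107/19 days.
Total = 1 + 107/19 = 126/19 days.

126/19 days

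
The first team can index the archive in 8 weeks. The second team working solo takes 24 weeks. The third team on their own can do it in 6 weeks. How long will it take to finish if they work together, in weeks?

3 weeks

Combined rate: 1/8 + 1/24 + 1/6 = (3 + 1 + 4)/24 = 8/24 = 1/3 per week.
Time = 1 ÷ (1/3) = 3 weeks.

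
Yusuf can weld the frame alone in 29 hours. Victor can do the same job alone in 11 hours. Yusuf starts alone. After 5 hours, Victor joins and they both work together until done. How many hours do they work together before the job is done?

33/5 hours

In the first 5 hours Yusuf alone does 5/29 of the job, leaving 24/29.
Once everyone is working, combined rate: 1/29 + 1/11 = (11 + 29)/319 = 40/319 per hour.
Remaining 24/29 at 40/319 per hour takes 33/5 hours.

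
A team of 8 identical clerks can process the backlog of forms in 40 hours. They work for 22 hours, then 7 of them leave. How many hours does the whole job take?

166 hours

One clerk does 1/320 of the job per hour.
After 22 hours with 8 clerks, 11/20 is done (9/20 left).
With 1 clerk the rate is 1/320, so the rest takes 9/20 ÷ 1/320 = 144 hours.
Total = 22 + 144 = 166 hours.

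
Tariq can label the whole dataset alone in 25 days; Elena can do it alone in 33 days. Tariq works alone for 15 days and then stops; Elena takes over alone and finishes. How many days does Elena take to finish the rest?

In 15 days Tariq does 15/25 = 3/5 of the job, leaving 2/5.
Elena works at 1/33 per day, so finishing takes 2/5 ÷ 1/33 = 66/5 days.

66/5 days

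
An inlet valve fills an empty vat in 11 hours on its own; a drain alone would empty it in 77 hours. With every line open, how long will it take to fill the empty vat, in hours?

77/6 hours

Net rate = 1/11 − 1/77 = (7 − 1)/77 = 6/77 per hour.
Filling time = 1 ÷ (6/77) = 77/6 hours.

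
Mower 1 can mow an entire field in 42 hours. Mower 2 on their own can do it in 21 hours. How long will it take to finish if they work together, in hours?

14 hours

Combined rate: 1/42 + 1/21 = (1 + 2)/42 = 3/42 = 1/14 per hour.
Time = 1 ÷ (1/14) = 14 hours.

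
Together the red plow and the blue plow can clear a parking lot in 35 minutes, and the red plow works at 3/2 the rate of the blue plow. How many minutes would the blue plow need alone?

175/2 minutes

Let the blue plow's rate be r; then the red plow's rate is (3/2)r, so together (3/2 + 1)r = (5/2)r = 1/35.
Thus r = 2/175 per minute.
The blue plow alone: 175/2 minutes; the red plow alone: 175/3 minutes.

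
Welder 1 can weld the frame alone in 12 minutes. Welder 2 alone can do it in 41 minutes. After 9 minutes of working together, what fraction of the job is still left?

Combined rate: 1/12 + 1/41 = (41 + 12)/492 = 53/492 per minute.
In 9 minutes they complete 9·53/492 = 159/164 of the job.
So 5/164 remains.

5/164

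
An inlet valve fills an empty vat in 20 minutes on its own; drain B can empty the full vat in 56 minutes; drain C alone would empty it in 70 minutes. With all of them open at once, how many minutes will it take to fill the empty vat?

56 minutes

Net rate = 1/20 − 1/56 − 1/70 = (14 − 5 − 4)/280 = 5/280 = 1/56 per minute.
Filling time = 1 ÷ (1/56) = 56 minutes.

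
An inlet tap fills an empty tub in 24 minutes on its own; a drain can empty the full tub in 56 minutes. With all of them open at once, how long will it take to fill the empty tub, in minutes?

Net rate = 1/24 − 1/56 = (7 − 3)/168 = 4/168 = 1/42 per minute.
Filling time = 1 ÷ (1/42) = 42 minutes.

42 minutes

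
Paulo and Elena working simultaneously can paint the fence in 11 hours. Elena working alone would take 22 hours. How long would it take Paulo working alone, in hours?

22 hours

Combined rate is 1/11 per hour.
Known contribution: 1/22 per hour.
So Paulo's rate is 1/11 − 1/22 = 1/22, meaning 22 hours alone.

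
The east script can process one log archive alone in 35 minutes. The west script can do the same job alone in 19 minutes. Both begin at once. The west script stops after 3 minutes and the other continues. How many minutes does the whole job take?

In the first 3 minutes the combined rate is 54/665, so 162/665 of the job is done, leaving 503/665.
After the west script leaves the rate is 1/35 per minute; the remaining 503/665 takes 503/19 minutes.
Total = 3 + 503/19 = 560/19 minutes.

560/19 minutes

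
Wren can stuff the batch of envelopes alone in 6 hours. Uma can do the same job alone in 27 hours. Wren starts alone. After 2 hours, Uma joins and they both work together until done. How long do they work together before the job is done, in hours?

In the first 2 hours Wren alone does 2/6 = 1/3 of the job, leaving 2/3.
Once everyone is working, combined rate: 1/6 + 1/27 = (9 + 2)/54 = 11/54 per hour.
Remaining 2/3 at 11/54 per hour takes 36/11 hours.

36/11 hours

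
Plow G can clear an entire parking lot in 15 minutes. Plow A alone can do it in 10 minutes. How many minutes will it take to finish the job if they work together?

With two workers the combined time is the product over the sum: 15·10/(15+10) = 150/25 = 6 minutes.

6 minutes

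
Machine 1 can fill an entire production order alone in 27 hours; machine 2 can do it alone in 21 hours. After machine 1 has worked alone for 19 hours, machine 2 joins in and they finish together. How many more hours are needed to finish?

7/2 hours

In 19 hours machine 1 does 19/27 of the job, leaving 8/27.
Machine 1 and machine 2 together work at 16/189 per hour, so finishing takes 8/27 ÷ 16/189 = 7/2 hours.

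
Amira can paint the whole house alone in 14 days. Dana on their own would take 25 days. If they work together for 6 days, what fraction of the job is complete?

Combined rate: 1/14 + 1/25 = (25 + 14)/350 = 39/350 per day.
In 6 days they complete 6·39/350 = 117/175 of the job.

117/175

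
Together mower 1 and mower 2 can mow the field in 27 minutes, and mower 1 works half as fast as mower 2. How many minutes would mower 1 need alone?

Let mower 2's rate be r; then mower 1's rate is (1/2)r, so together (1/2 + 1)r = (3/2)r = 1/27.
Thus r = 2/81 per minute.
Mower 2 alone: 81/2 minutes; mower 1 alone: 81 minutes.

81 minutes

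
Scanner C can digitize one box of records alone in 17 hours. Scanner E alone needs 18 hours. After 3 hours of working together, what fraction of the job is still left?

Combined rate: 1/17 + 1/18 = (18 + 17)/306 = 35/306 per hour.
In 3 hours they complete 3·35/306 = 35/102 of the job.
So 67/102 remains.

67/102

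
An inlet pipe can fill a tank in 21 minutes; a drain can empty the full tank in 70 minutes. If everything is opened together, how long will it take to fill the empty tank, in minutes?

30 minutes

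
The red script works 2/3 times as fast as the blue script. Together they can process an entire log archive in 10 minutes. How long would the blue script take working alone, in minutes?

50/3 minutes

Let the blue script's rate be r; then the red script's rate is (2/3)r, so together (2/3 + 1)r = (5/3)r = 1/10.
Thus r = 3/50 per minute.
The blue script alone: 50/3 minutes; the red script alone: 25 minutes.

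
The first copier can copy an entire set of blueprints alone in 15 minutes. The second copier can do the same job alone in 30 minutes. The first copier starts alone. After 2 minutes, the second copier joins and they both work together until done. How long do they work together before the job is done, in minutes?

26/3 minutes

In the first 2 minutes the first copier alone does 2/15 of the job, leaving 13/15.
Once everyone is working, combined rate: 1/15 + 1/30 = (2 + 1)/30 = 3/30 = 1/10 per minute.
Remaining 13/15 at 1/10 per minute takes 26/3 minutes.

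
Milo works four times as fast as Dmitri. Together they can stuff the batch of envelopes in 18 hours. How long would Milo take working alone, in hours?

45/2 hours

Let Dmitri's rate be r; then Milo's rate is 4r, so together (4 + 1)r = 5r = 1/18.
Thus r = 1/90 per hour.
Dmitri alone: 90 hours; Milo alone: 45/2 hours.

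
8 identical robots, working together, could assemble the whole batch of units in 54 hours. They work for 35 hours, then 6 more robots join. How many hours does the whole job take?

321/7 hours

One robot does 1/432 of the job per hour.
After 35 hours with 8 robots, 35/54 is done (19/54 left).
With 14 robots the rate is 14/432 = 7/216, so the rest takes 19/54 ÷ 7/216 = 76/7 hours.
Total = 35 + 76/7 = 321/7 hours.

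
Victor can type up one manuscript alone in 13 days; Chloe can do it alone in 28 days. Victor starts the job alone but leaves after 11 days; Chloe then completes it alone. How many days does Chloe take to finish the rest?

In 11 days Victor does 11/13 of the job, leaving 2/13.
Chloe works at 1/28 per day, so finishing takes 2/13 ÷ 1/28 = 56/13 days.

56/13 days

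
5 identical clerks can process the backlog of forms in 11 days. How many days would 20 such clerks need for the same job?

Total work is 5·11 = 55 clerk-days.
With 20 clerks: 55/20 = 11/4 days.

11/4 days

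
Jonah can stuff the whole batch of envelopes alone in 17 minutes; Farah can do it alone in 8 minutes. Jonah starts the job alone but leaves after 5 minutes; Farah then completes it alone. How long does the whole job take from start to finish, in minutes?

181/17 minutes

In 5 minutes Jonah does 5/17 of the job, leaving 12/17.
Farah works at 1/8 per minute, so finishing takes 12/17 ÷ 1/8 = 96/17 minutes.
Total time = 5 + 96/17 = 181/17 minutes.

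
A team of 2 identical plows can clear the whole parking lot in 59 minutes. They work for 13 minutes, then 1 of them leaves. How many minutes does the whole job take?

105 minutes

One plow does 1/118 of the job per minute.
After 13 minutes with 2 plows, 13/59 is done (46/59 left).
With 1 plow the rate is 1/118, so the rest takes 46/59 ÷ 1/118 = 92 minutes.
Total = 13 + 92 = 105 minutes.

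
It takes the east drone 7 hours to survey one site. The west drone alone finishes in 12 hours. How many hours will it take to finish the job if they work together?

84/19 hours

Combined rate: 1/7 + 1/12 = (12 + 7)/84 = 19/84 per hour.
Time = 1 ÷ (19/84) = 84/19 hours.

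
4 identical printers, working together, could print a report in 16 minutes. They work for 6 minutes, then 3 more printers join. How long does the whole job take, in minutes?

82/7 minutes

One printer does 1/64 of the job per minute.
After 6 minutes with 4 printers, 3/8 is done (5/8 left).
With 7 printers the rate is 7/64, so the rest takes 5/8 ÷ 7/64 = 40/7 minutes.
Total = 6 + 40/7 = 82/7 minutes.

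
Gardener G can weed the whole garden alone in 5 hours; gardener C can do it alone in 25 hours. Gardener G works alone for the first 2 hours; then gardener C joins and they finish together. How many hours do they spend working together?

In 2 hours gardener G does 2/5 of the job, leaving 3/5.
Gardener G and gardener C together work at 6/25 per hour, so finishing takes 3/5 ÷ 6/25 = 5/2 hours.

5/2 hours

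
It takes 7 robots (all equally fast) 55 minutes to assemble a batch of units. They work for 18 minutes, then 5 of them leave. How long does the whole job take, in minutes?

One robot does 1/385 of the job per minute.
After 18 minutes with 7 robots, 18/55 is done (37/55 left).
With 2 robots the rate is 2/385, so the rest takes 37/55 ÷ 2/385 = 259/2 minutes.
Total = 18 + 259/2 = 295/2 minutes.

295/2 minutes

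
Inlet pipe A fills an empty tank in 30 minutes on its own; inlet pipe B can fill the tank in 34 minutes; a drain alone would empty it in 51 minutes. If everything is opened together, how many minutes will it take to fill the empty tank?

Net rate = 1/30 + 1/34 − 1/51 = (17 + 15 − 10)/510 = 22/510 = 11/255 per minute.
Filling time = 1 ÷ (11/255) = 255/11 minutes.

255/11 minutes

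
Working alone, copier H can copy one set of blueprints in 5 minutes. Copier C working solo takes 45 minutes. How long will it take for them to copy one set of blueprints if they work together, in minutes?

9/2 minutes

Combined rate: 1/5 + 1/45 = (9 + 1)/45 = 10/45 = 2/9 per minute.
Time = 1 ÷ (2/9) = 9/2 minutes.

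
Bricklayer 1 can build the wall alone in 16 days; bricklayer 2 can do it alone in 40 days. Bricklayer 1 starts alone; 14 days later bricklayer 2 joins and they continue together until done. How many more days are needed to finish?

In 14 days bricklayer 1 does 14/16 = 7/8 of the job, leaving 1/8.
Bricklayer 1 and bricklayer 2 together work at 7/80 per day, so finishing takes 1/8 ÷ 7/80 = 10/7 days.

10/7 days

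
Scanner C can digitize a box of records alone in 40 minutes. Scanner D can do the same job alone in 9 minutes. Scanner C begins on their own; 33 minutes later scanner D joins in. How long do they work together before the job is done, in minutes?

In the first 33 minutes scanner C alone does 33/40 of the job, leaving 7/40.
Once everyone is working, combined rate: 1/40 + 1/9 = (9 + 40)/360 = 49/360 per minute.
Remaining 7/40 at 49/360 per minute takes 9/7 minutes.

9/7 minutes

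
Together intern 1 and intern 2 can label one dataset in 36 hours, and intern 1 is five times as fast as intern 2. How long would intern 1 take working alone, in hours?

Let intern 2's rate be r; then intern 1's rate is 5r, so together (5 + 1)r = 6r = 1/36.
Thus r = 1/216 per hour.
Intern 2 alone: 216 hours; intern 1 alone: 216/5 hours.

216/5 hours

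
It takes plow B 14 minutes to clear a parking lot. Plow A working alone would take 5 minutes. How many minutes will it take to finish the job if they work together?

70/19 minutes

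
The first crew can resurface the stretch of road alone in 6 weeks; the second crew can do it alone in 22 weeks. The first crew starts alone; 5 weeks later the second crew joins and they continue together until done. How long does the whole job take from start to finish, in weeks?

In 5 weeks the first crew does 5/6 of the job, leaving 1/6.
The first crew and the second crew together work at 7/33 per week, so finishing takes 1/6 ÷ 7/33 = 11/14 weeks.
Total time = 5 + 11/14 = 81/14 weeks.

81/14 weeks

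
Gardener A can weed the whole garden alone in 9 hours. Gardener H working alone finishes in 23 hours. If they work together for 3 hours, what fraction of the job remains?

37/69

Combined rate: 1/9 + 1/23 = (23 + 9)/207 = 32/207 per hour.
In 3 hours they complete 3·32/207 = 32/69 of the job.
So 37/69 remains.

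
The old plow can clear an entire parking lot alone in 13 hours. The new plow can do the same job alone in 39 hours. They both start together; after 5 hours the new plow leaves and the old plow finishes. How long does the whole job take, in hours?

In the first 5 hours the combined rate is 4/39, so 20/39 of the job is done, leaving 19/39.
After the new plow leaves the rate is 1/13 per hour; the remaining 19/39 takes 19/3 hours.
Total = 5 + 19/3 = 34/3 hours.

34/3 hours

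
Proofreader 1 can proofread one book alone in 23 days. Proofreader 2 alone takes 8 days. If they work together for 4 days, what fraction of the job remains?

15/46

Combined rate: 1/23 + 1/8 = (8 + 23)/184 = 31/184 per day.
In 4 days they complete 4·31/184 = 31/46 of the job.
So 15/46 remains.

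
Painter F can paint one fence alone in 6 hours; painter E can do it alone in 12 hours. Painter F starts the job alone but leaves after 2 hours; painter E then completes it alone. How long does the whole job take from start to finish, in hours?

In 2 hours painter F does 2/6 = 1/3 of the job, leaving 2/3.
Painter E works at 1/12 per hour, so finishing takes 2/3 ÷ 1/12 = 8 hours.
Total time = 2 + 8 = 10 hours.

10 hours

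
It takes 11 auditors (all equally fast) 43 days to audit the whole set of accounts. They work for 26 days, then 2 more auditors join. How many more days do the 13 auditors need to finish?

187/13 days

One auditor does 1/473 of the job per day.
After 26 days with 11 auditors, 26/43 is done (17/43 left).
With 13 auditors the rate is 13/473, so the rest takes 17/43 ÷ 13/473 = 187/13 days.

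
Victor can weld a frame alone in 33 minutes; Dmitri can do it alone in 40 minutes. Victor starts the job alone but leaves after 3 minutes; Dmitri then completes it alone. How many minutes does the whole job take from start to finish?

433/11 minutes

In 3 minutes Victor does 3/33 = 1/11 of the job, leaving 10/11.
Dmitri works at 1/40 per minute, so finishing takes 10/11 ÷ 1/40 = 400/11 minutes.
Total time = 3 + 400/11 = 433/11 minutes.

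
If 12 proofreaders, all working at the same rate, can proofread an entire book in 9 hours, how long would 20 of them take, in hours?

Total work is 12·9 = 108 proofreader-hours.
With 20 proofreaders: 108/20 = 27/5 hours.

27/5 hours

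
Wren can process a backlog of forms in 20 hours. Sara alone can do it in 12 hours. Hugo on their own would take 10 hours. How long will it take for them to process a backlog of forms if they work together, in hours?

Combined rate: 1/20 + 1/12 + 1/10 = (3 + 5 + 6)/60 = 14/60 = 7/30 per hour.
Time = 1 ÷ (7/30) = 30/7 hours.

30/7 hours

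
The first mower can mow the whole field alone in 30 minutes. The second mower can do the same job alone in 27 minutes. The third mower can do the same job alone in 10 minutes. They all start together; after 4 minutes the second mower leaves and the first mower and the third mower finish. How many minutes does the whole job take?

115/18 minutes

In the first 4 minutes the combined rate is 23/135, so 92/135 of the job is done, leaving 43/135.
After the second mower leaves the rate is 2/15 per minute; the remaining 43/135 takes 43/18 minutes.
Total = 4 + 43/18 = 115/18 minutes.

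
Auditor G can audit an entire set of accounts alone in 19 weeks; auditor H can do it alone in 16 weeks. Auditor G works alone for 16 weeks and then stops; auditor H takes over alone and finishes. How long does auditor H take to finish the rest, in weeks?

In 16 weeks auditor G does 16/19 of the job, leaving 3/19.
Auditor H works at 1/16 per week, so finishing takes 3/19 ÷ 1/16 = 48/19 weeks.

48/19 weeks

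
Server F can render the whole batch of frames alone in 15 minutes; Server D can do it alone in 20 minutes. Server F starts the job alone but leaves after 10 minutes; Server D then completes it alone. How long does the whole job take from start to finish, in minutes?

50/3 minutes

In 10 minutes Server F does 10/15 = 2/3 of the job, leaving 1/3.
Server D works at 1/20 per minute, so finishing takes 1/3 ÷ 1/20 = 20/3 minutes.
Total time = 10 + 20/3 = 50/3 minutes.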